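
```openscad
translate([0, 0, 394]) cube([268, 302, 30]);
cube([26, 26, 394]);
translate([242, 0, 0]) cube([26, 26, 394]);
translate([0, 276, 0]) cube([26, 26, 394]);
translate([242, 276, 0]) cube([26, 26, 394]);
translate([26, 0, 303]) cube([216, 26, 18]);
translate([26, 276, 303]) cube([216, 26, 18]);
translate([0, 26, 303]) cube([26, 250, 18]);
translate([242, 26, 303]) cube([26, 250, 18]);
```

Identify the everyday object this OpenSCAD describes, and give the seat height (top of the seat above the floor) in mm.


A stool. The seat height is 424 mm.

A 268×302×30 slab at z = 394 on four corner posts — a stool. The seat top is 394 + 30 = 424 mm.


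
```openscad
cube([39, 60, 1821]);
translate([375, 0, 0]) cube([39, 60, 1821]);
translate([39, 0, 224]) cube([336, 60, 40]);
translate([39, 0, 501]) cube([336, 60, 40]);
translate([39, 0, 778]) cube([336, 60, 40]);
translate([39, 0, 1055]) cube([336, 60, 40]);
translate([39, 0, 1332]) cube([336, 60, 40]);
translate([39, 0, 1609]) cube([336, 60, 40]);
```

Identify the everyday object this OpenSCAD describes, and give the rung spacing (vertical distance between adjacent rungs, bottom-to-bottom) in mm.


A ladder. The rung spacing is 277 mm.

Two tall 39×60 posts with 6 short bars between them — a ladder. Adjacent rungs sit at z = 224 and z = 501, so the spacing is 501 − 224 = 277 mm.


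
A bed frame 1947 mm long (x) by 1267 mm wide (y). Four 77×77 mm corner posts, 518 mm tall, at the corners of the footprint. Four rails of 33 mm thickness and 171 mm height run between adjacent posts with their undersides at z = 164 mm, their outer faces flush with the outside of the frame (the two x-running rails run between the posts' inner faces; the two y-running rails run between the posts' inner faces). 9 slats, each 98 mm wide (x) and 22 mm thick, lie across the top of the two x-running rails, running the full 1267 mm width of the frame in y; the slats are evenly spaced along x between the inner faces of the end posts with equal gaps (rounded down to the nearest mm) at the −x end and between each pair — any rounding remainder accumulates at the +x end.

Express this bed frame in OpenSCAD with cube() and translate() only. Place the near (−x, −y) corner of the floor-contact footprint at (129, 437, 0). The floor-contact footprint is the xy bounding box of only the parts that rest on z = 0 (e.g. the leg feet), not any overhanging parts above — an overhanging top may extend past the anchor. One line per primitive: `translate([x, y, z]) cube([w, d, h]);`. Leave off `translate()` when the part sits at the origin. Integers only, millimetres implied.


translate([129, 437, 0]) cube([77, 77, 518]);
translate([129, 1627, 0]) cube([77, 77, 518]);
translate([1999, 437, 0]) cube([77, 77, 518]);
translate([1999, 1627, 0]) cube([77, 77, 518]);
translate([206, 437, 164]) cube([1793, 33, 171]);
translate([206, 1671, 164]) cube([1793, 33, 171]);
translate([129, 514, 164]) cube([33, 1113, 171]);
translate([2043, 514, 164]) cube([33, 1113, 171]);
translate([297, 437, 335]) cube([98, 1267, 22]);
translate([486, 437, 335]) cube([98, 1267, 22]);
translate([675, 437, 335]) cube([98, 1267, 22]);
translate([864, 437, 335]) cube([98, 1267, 22]);
translate([1053, 437, 335]) cube([98, 1267, 22]);
translate([1242, 437, 335]) cube([98, 1267, 22]);
translate([1431, 437, 335]) cube([98, 1267, 22]);
translate([1620, 437, 335]) cube([98, 1267, 22]);
translate([1809, 437, 335]) cube([98, 1267, 22]);


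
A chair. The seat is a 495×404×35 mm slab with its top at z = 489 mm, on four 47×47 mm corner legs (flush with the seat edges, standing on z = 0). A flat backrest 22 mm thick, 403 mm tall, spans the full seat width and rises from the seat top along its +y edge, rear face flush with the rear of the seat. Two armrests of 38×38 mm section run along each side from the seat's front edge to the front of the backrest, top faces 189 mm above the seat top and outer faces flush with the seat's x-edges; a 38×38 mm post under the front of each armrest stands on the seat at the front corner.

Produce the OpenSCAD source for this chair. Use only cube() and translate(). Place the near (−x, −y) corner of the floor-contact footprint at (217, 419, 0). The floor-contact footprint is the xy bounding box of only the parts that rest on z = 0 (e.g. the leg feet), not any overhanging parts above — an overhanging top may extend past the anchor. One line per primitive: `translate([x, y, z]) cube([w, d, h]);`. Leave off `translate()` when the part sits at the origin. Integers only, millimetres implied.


translate([217, 419, 454]) cube([495, 404, 35]);
translate([217, 419, 0]) cube([47, 47, 454]);
translate([665, 419, 0]) cube([47, 47, 454]);
translate([217, 776, 0]) cube([47, 47, 454]);
translate([665, 776, 0]) cube([47, 47, 454]);
translate([217, 801, 489]) cube([495, 22, 403]);
translate([217, 419, 640]) cube([38, 382, 38]);
translate([674, 419, 640]) cube([38, 382, 38]);
translate([217, 419, 489]) cube([38, 38, 151]);
translate([674, 419, 489]) cube([38, 38, 151]);


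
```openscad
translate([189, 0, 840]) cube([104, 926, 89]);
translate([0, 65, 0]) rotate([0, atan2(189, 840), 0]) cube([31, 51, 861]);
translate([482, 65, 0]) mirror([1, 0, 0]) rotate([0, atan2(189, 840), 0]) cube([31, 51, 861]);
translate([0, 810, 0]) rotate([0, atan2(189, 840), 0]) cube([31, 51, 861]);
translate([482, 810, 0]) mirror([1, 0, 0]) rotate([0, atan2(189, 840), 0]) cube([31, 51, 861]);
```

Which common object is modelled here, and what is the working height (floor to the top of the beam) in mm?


A sawhorse. The overall height is 929 mm.

A beam across two mirrored pairs of raked legs — a sawhorse. The beam's underside is at z = 840 (matching the legs' vertical rise in atan2(189, 840)) and the beam is 89 mm tall, so its top is at 840 + 89 = 929 mm. The raked legs top out at the beam's underside, so that is the highest point.


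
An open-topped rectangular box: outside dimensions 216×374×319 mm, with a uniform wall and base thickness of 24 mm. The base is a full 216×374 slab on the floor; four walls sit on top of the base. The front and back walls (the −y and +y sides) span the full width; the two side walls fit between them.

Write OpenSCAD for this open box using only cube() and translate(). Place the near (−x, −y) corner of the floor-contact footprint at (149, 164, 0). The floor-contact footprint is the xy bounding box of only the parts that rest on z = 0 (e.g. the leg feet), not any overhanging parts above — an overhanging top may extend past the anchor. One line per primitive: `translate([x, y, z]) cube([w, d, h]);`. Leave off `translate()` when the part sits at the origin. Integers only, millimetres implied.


translate([149, 164, 0]) cube([216, 374, 24]);
translate([149, 164, 24]) cube([216, 24, 295]);
translate([149, 514, 24]) cube([216, 24, 295]);
translate([149, 188, 24]) cube([24, 326, 295]);
translate([341, 188, 24]) cube([24, 326, 295]);


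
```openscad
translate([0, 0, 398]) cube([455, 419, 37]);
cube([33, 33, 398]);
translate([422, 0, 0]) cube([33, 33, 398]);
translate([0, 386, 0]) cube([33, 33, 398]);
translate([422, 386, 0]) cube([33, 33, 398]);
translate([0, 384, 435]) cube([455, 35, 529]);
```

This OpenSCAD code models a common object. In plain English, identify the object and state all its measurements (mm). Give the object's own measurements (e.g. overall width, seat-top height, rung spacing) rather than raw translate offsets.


A chair. The seat is a 455×419×37 mm slab with its top at z = 435 mm, on four 33×33 mm corner legs (flush with the seat edges, standing on z = 0). A flat backrest 35 mm thick, 529 mm tall, spans the full seat width and rises from the seat top along its +y edge, rear face flush with the rear of the seat.


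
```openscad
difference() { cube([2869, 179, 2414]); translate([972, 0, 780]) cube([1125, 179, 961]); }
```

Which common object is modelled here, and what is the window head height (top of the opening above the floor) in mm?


A wall with a window opening. The window head height is 1741 mm.

A wall with a rectangular opening subtracted — a window. Sill at z = 780, opening 961 mm tall, so the head is at 780 + 961 = 1741 mm.


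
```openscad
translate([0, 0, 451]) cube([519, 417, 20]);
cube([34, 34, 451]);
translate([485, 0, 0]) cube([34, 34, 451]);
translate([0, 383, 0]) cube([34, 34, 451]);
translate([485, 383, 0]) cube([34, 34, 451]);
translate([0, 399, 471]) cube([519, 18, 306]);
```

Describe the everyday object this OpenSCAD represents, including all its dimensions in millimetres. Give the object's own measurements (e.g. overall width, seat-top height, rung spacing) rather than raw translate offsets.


A chair. The seat is a 519×417×20 mm slab with its top at z = 471 mm, on four 34×34 mm corner legs (flush with the seat edges, standing on z = 0). A flat backrest 18 mm thick, 306 mm tall, spans the full seat width and rises from the seat top along its +y edge, rear face flush with the rear of the seat.


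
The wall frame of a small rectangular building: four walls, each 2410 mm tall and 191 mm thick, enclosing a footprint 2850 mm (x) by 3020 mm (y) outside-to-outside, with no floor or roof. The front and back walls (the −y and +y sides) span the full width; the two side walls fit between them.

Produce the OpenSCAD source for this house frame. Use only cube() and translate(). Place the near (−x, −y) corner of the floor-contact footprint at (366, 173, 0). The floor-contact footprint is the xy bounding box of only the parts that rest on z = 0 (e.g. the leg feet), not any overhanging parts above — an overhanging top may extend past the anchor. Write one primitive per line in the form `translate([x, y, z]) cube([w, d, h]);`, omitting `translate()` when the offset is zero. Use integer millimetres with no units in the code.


translate([366, 173, 0]) cube([2850, 191, 2410]);
translate([366, 3002, 0]) cube([2850, 191, 2410]);
translate([366, 364, 0]) cube([191, 2638, 2410]);
translate([3025, 364, 0]) cube([191, 2638, 2410]);


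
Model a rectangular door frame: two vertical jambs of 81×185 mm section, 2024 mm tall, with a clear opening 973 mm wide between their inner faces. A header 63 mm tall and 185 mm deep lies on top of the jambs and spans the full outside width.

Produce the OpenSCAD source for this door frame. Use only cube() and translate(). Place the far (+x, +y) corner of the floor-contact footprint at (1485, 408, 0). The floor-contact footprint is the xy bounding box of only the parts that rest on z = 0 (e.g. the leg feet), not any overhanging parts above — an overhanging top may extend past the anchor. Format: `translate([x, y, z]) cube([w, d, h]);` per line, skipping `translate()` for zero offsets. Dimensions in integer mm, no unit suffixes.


translate([350, 223, 0]) cube([81, 185, 2024]);
translate([1404, 223, 0]) cube([81, 185, 2024]);
translate([350, 223, 2024]) cube([1135, 185, 63]);


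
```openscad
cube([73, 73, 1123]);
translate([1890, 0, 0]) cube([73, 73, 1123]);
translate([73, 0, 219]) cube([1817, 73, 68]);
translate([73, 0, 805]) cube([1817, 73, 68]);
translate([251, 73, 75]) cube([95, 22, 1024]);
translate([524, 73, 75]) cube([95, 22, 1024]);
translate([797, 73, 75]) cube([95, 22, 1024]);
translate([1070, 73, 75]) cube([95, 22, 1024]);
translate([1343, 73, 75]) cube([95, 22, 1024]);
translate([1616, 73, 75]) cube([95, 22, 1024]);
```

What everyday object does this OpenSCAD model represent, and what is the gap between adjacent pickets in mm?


A fence section. The picket gap is 178 mm.

Two posts, two rails, 6 pickets — a fence section. Span 1817 mm holds 6 pickets of 95 mm with 7 equal gaps: ⌊(1817 − 6·95) / 7⌋ = 178 mm.


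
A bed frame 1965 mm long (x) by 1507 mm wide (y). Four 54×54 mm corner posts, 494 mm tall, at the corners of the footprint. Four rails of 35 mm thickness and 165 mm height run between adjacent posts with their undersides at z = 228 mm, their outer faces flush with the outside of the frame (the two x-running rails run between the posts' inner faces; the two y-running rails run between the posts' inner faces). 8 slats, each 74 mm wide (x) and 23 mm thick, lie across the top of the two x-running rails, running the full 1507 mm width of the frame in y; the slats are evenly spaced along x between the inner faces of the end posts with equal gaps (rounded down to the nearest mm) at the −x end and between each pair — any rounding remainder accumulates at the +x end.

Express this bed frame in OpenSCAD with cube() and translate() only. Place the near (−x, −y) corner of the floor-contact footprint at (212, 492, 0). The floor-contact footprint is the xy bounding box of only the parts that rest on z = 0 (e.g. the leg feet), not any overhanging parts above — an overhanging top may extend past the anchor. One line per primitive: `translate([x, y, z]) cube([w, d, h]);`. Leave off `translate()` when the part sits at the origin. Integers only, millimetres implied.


translate([212, 492, 0]) cube([54, 54, 494]);
translate([212, 1945, 0]) cube([54, 54, 494]);
translate([2123, 492, 0]) cube([54, 54, 494]);
translate([2123, 1945, 0]) cube([54, 54, 494]);
translate([266, 492, 228]) cube([1857, 35, 165]);
translate([266, 1964, 228]) cube([1857, 35, 165]);
translate([212, 546, 228]) cube([35, 1399, 165]);
translate([2142, 546, 228]) cube([35, 1399, 165]);
translate([406, 492, 393]) cube([74, 1507, 23]);
translate([620, 492, 393]) cube([74, 1507, 23]);
translate([834, 492, 393]) cube([74, 1507, 23]);
translate([1048, 492, 393]) cube([74, 1507, 23]);
translate([1262, 492, 393]) cube([74, 1507, 23]);
translate([1476, 492, 393]) cube([74, 1507, 23]);
translate([1690, 492, 393]) cube([74, 1507, 23]);
translate([1904, 492, 393]) cube([74, 1507, 23]);


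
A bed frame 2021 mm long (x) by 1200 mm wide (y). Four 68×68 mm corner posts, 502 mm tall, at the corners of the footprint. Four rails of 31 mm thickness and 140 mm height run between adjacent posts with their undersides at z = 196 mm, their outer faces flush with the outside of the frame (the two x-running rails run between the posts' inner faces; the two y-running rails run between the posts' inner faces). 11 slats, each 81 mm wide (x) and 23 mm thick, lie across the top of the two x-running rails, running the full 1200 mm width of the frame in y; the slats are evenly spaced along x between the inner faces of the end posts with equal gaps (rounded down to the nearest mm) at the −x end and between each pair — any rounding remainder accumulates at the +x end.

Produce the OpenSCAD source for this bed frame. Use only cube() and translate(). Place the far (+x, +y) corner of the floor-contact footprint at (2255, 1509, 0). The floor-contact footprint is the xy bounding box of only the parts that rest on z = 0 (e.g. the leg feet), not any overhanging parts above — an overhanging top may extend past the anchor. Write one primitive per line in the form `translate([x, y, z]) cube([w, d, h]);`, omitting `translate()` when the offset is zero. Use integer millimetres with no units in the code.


translate([234, 309, 0]) cube([68, 68, 502]);
translate([234, 1441, 0]) cube([68, 68, 502]);
translate([2187, 309, 0]) cube([68, 68, 502]);
translate([2187, 1441, 0]) cube([68, 68, 502]);
translate([302, 309, 196]) cube([1885, 31, 140]);
translate([302, 1478, 196]) cube([1885, 31, 140]);
translate([234, 377, 196]) cube([31, 1064, 140]);
translate([2224, 377, 196]) cube([31, 1064, 140]);
translate([384, 309, 336]) cube([81, 1200, 23]);
translate([547, 309, 336]) cube([81, 1200, 23]);
translate([710, 309, 336]) cube([81, 1200, 23]);
translate([873, 309, 336]) cube([81, 1200, 23]);
translate([1036, 309, 336]) cube([81, 1200, 23]);
translate([1199, 309, 336]) cube([81, 1200, 23]);
translate([1362, 309, 336]) cube([81, 1200, 23]);
translate([1525, 309, 336]) cube([81, 1200, 23]);
translate([1688, 309, 336]) cube([81, 1200, 23]);
translate([1851, 309, 336]) cube([81, 1200, 23]);
translate([2014, 309, 336]) cube([81, 1200, 23]);


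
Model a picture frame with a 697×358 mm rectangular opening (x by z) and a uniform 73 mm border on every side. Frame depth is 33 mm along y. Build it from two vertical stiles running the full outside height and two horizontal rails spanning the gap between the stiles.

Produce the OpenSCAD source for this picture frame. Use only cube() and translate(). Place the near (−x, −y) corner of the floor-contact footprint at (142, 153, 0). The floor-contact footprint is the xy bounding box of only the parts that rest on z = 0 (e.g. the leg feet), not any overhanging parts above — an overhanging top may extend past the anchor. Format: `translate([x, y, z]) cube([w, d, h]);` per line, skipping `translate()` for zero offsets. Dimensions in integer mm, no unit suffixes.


translate([142, 153, 0]) cube([73, 33, 504]);
translate([912, 153, 0]) cube([73, 33, 504]);
translate([215, 153, 0]) cube([697, 33, 73]);
translate([215, 153, 431]) cube([697, 33, 73]);


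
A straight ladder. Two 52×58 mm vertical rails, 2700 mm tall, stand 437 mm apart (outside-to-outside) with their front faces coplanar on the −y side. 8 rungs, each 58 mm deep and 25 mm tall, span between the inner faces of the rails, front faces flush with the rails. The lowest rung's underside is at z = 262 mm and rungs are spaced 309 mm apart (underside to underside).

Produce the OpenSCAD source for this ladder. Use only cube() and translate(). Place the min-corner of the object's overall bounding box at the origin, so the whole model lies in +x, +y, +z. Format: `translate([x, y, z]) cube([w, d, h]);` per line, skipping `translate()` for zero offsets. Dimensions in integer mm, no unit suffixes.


cube([52, 58, 2700]);
translate([385, 0, 0]) cube([52, 58, 2700]);
translate([52, 0, 262]) cube([333, 58, 25]);
translate([52, 0, 571]) cube([333, 58, 25]);
translate([52, 0, 880]) cube([333, 58, 25]);
translate([52, 0, 1189]) cube([333, 58, 25]);
translate([52, 0, 1498]) cube([333, 58, 25]);
translate([52, 0, 1807]) cube([333, 58, 25]);
translate([52, 0, 2116]) cube([333, 58, 25]);
translate([52, 0, 2425]) cube([333, 58, 25]);


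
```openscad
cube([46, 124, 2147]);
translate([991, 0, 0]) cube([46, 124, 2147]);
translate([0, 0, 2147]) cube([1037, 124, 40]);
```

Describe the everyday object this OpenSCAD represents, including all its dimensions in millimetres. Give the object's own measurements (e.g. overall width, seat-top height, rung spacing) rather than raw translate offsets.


A door frame. The clear opening is 945 mm wide and 2147 mm high. Two 46 mm wide jambs, 124 mm deep, stand either side of the opening from the floor to the top of the opening. A 40 mm thick head sits across the top of both jambs, spanning the full outside width of the frame.


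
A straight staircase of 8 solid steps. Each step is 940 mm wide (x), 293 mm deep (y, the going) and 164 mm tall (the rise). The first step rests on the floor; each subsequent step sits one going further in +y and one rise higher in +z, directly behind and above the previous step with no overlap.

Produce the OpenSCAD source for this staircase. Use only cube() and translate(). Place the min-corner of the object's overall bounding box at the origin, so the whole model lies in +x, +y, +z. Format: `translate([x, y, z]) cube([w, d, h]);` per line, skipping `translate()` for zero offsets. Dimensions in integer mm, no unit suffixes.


cube([940, 293, 164]);
translate([0, 293, 164]) cube([940, 293, 164]);
translate([0, 586, 328]) cube([940, 293, 164]);
translate([0, 879, 492]) cube([940, 293, 164]);
translate([0, 1172, 656]) cube([940, 293, 164]);
translate([0, 1465, 820]) cube([940, 293, 164]);
translate([0, 1758, 984]) cube([940, 293, 164]);
translate([0, 2051, 1148]) cube([940, 293, 164]);


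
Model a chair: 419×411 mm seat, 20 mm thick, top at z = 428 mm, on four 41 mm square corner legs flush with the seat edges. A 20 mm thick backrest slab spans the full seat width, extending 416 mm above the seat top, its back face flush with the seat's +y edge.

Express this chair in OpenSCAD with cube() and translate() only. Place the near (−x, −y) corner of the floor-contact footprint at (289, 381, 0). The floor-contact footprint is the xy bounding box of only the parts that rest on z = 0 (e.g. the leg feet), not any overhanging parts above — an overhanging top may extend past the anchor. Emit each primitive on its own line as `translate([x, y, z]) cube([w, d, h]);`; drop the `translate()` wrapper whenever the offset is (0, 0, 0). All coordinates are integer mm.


translate([289, 381, 408]) cube([419, 411, 20]);
translate([289, 381, 0]) cube([41, 41, 408]);
translate([667, 381, 0]) cube([41, 41, 408]);
translate([289, 751, 0]) cube([41, 41, 408]);
translate([667, 751, 0]) cube([41, 41, 408]);
translate([289, 772, 428]) cube([419, 20, 416]);


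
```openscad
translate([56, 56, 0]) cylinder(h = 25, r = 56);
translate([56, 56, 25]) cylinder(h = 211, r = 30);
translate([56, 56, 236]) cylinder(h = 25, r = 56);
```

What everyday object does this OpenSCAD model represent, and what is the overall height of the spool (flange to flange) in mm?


A spool. The overall height is 261 mm.

Three coaxial cylinders, large–small–large — a spool. Two 25 mm flanges and a 211 mm core give 25 + 211 + 25 = 261 mm.


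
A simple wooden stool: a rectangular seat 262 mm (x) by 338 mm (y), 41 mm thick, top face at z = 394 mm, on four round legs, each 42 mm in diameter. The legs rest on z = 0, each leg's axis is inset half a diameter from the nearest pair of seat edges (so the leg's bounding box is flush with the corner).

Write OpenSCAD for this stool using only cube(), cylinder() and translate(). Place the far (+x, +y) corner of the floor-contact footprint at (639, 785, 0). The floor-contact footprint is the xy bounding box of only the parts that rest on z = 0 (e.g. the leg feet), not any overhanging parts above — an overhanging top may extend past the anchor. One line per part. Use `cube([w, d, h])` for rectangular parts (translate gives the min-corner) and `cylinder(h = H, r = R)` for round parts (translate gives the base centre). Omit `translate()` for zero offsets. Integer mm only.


translate([377, 447, 353]) cube([262, 338, 41]);
translate([398, 468, 0]) cylinder(h = 353, r = 21);
translate([618, 468, 0]) cylinder(h = 353, r = 21);
translate([398, 764, 0]) cylinder(h = 353, r = 21);
translate([618, 764, 0]) cylinder(h = 353, r = 21);


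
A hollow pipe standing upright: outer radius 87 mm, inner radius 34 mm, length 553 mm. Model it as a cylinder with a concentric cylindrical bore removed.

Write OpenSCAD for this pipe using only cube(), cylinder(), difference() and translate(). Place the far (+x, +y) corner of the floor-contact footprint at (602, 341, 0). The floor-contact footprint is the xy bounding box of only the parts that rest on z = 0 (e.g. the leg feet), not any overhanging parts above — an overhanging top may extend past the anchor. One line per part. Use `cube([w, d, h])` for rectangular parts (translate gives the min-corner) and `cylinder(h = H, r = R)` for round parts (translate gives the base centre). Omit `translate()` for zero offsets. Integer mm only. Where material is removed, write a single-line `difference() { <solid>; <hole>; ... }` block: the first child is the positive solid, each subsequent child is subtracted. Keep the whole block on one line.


difference() { translate([515, 254, 0]) cylinder(h = 553, r = 87); translate([515, 254, 0]) cylinder(h = 553, r = 34); }


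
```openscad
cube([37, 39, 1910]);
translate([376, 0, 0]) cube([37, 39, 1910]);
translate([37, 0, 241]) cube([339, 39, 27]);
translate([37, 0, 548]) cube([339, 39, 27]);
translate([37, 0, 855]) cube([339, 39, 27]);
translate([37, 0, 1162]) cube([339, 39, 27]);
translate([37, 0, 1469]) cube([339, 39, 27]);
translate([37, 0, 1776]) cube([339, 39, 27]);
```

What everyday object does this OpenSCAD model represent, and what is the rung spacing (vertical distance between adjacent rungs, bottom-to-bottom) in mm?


A ladder. The rung spacing is 307 mm.

Two tall 37×39 posts with 6 short bars between them — a ladder. Adjacent rungs sit at z = 241 and z = 548, so the spacing is 548 − 241 = 307 mm.


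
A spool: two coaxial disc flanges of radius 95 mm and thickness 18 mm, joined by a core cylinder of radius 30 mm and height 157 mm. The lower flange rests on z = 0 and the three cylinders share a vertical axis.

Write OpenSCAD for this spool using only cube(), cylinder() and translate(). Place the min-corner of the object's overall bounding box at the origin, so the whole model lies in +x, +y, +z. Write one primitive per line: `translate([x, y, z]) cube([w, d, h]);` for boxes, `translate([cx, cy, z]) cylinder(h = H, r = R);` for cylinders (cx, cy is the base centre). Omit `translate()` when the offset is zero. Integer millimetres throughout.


translate([95, 95, 0]) cylinder(h = 18, r = 95);
translate([95, 95, 18]) cylinder(h = 157, r = 30);
translate([95, 95, 175]) cylinder(h = 18, r = 95);


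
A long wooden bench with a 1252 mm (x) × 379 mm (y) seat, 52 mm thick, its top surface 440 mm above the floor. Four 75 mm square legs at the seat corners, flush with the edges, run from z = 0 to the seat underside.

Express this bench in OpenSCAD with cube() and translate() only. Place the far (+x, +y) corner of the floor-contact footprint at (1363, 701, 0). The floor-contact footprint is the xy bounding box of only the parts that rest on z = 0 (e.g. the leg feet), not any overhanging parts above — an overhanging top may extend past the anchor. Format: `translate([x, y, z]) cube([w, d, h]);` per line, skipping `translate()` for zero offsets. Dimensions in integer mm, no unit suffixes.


translate([111, 322, 388]) cube([1252, 379, 52]);
translate([111, 322, 0]) cube([75, 75, 388]);
translate([111, 626, 0]) cube([75, 75, 388]);
translate([1288, 322, 0]) cube([75, 75, 388]);
translate([1288, 626, 0]) cube([75, 75, 388]);


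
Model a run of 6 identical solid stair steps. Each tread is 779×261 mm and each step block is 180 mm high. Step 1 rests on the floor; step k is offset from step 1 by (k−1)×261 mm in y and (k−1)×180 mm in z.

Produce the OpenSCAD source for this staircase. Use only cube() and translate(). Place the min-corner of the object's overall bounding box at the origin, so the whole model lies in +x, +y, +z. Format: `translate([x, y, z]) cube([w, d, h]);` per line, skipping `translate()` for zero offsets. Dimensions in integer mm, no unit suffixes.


cube([779, 261, 180]);
translate([0, 261, 180]) cube([779, 261, 180]);
translate([0, 522, 360]) cube([779, 261, 180]);
translate([0, 783, 540]) cube([779, 261, 180]);
translate([0, 1044, 720]) cube([779, 261, 180]);
translate([0, 1305, 900]) cube([779, 261, 180]);


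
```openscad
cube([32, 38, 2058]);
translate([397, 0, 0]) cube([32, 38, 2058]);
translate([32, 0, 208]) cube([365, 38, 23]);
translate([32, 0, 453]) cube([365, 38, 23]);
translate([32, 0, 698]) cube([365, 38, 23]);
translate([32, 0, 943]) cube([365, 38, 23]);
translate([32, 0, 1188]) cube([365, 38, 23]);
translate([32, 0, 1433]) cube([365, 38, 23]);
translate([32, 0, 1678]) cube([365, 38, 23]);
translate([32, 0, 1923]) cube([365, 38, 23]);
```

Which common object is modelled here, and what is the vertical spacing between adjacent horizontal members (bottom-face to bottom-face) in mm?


A ladder. The rung spacing is 245 mm.

Two tall 32×38 posts with 8 short bars between them — a ladder. Adjacent rungs sit at z = 208 and z = 453, so the spacing is 453 − 208 = 245 mm.


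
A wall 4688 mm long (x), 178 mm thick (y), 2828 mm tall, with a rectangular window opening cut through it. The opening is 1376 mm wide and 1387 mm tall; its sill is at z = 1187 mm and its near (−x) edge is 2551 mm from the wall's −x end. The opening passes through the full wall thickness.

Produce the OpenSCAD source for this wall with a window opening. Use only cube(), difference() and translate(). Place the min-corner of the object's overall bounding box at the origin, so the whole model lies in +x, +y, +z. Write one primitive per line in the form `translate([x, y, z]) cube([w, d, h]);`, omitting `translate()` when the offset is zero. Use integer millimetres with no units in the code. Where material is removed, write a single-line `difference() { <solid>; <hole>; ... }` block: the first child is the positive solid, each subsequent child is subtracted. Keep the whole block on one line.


difference() { cube([4688, 178, 2828]); translate([2551, 0, 1187]) cube([1376, 178, 1387]); }


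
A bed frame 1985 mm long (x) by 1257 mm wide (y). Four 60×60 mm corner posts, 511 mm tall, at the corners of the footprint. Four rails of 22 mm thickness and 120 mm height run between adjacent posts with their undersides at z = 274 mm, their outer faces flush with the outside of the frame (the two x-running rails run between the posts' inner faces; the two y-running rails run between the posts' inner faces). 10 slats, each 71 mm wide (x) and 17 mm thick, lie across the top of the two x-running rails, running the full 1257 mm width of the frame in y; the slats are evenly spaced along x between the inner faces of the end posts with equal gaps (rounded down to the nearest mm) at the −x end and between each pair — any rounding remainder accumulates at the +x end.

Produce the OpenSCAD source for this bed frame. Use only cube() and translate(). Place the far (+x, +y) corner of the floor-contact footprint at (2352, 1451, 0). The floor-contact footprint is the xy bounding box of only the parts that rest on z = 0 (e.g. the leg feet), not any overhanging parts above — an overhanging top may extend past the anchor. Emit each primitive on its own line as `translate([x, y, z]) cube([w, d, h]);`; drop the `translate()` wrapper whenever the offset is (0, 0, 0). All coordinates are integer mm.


translate([367, 194, 0]) cube([60, 60, 511]);
translate([367, 1391, 0]) cube([60, 60, 511]);
translate([2292, 194, 0]) cube([60, 60, 511]);
translate([2292, 1391, 0]) cube([60, 60, 511]);
translate([427, 194, 274]) cube([1865, 22, 120]);
translate([427, 1429, 274]) cube([1865, 22, 120]);
translate([367, 254, 274]) cube([22, 1137, 120]);
translate([2330, 254, 274]) cube([22, 1137, 120]);
translate([532, 194, 394]) cube([71, 1257, 17]);
translate([708, 194, 394]) cube([71, 1257, 17]);
translate([884, 194, 394]) cube([71, 1257, 17]);
translate([1060, 194, 394]) cube([71, 1257, 17]);
translate([1236, 194, 394]) cube([71, 1257, 17]);
translate([1412, 194, 394]) cube([71, 1257, 17]);
translate([1588, 194, 394]) cube([71, 1257, 17]);
translate([1764, 194, 394]) cube([71, 1257, 17]);
translate([1940, 194, 394]) cube([71, 1257, 17]);
translate([2116, 194, 394]) cube([71, 1257, 17]);


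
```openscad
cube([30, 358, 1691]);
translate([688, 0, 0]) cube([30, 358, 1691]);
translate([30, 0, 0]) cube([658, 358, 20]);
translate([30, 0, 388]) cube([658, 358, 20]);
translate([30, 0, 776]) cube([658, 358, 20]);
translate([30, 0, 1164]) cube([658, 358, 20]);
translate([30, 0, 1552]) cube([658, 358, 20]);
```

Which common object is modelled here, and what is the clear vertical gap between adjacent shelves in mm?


A bookshelf. The clear shelf gap is 368 mm.

Two tall side panels with 5 horizontal boards between them — a bookshelf. The first two shelf undersides are at z = 0 and z = 388; with shelf thickness 20, the clear gap is 388 − 0 − 20 = 368 mm.


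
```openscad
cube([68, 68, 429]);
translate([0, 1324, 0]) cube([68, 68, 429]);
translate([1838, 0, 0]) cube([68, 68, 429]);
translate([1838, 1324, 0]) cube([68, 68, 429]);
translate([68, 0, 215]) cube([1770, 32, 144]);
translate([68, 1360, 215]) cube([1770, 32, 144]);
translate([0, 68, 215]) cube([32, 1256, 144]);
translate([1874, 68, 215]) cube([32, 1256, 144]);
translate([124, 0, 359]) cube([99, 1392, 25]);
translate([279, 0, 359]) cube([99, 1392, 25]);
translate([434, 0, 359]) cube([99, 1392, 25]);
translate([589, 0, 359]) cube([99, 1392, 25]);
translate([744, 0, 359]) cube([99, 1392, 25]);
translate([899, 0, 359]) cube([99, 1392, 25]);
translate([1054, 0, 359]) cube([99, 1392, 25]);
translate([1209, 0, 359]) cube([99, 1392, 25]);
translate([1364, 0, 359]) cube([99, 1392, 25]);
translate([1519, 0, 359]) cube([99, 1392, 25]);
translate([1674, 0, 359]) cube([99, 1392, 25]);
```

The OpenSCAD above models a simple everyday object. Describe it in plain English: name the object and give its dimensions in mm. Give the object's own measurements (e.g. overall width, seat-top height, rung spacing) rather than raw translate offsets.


A bed frame 1906 mm long (x) by 1392 mm wide (y). Four 68×68 mm corner posts, 429 mm tall, at the corners of the footprint. Four rails of 32 mm thickness and 144 mm height run between adjacent posts with their undersides at z = 215 mm, their outer faces flush with the outside of the frame (the two x-running rails run between the posts' inner faces; the two y-running rails run between the posts' inner faces). 11 slats, each 99 mm wide (x) and 25 mm thick, lie across the top of the two x-running rails, running the full 1392 mm width of the frame in y; along x they sit between the end posts with a 56 mm gap after the −x posts and between neighbouring slats, leaving 65 mm before the +x posts.


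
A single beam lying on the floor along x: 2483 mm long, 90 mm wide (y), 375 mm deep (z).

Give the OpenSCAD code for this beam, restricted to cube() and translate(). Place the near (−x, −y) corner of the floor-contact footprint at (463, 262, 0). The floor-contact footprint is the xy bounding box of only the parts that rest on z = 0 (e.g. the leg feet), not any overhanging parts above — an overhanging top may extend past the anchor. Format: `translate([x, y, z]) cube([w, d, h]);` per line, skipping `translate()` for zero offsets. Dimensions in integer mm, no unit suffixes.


translate([463, 262, 0]) cube([2483, 90, 375]);


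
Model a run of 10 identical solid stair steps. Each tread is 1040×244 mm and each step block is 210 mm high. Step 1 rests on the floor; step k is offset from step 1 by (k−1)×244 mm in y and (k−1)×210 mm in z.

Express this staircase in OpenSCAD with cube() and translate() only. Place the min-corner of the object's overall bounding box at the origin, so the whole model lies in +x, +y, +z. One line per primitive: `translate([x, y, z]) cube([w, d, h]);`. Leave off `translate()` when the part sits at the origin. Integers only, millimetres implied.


cube([1040, 244, 210]);
translate([0, 244, 210]) cube([1040, 244, 210]);
translate([0, 488, 420]) cube([1040, 244, 210]);
translate([0, 732, 630]) cube([1040, 244, 210]);
translate([0, 976, 840]) cube([1040, 244, 210]);
translate([0, 1220, 1050]) cube([1040, 244, 210]);
translate([0, 1464, 1260]) cube([1040, 244, 210]);
translate([0, 1708, 1470]) cube([1040, 244, 210]);
translate([0, 1952, 1680]) cube([1040, 244, 210]);
translate([0, 2196, 1890]) cube([1040, 244, 210]);


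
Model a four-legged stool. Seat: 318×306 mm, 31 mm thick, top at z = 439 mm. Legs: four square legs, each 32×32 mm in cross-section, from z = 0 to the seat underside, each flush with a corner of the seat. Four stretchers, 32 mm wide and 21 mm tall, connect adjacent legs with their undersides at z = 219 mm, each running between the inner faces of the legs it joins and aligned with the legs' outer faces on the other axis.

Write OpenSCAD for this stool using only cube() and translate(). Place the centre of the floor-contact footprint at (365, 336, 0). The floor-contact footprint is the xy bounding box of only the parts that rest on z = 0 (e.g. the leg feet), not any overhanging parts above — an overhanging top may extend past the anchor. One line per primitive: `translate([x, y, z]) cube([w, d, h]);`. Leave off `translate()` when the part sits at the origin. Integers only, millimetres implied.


// leg_h = 439 - 31 = 408
// stretcher span = 318 - 2*32 = 254
translate([206, 183, 408]) cube([318, 306, 31]);
translate([206, 183, 0]) cube([32, 32, 408]);
translate([492, 183, 0]) cube([32, 32, 408]);
translate([206, 457, 0]) cube([32, 32, 408]);
translate([492, 457, 0]) cube([32, 32, 408]);
translate([238, 183, 219]) cube([254, 32, 21]);
translate([238, 457, 219]) cube([254, 32, 21]);
translate([206, 215, 219]) cube([32, 242, 21]);
translate([492, 215, 219]) cube([32, 242, 21]);


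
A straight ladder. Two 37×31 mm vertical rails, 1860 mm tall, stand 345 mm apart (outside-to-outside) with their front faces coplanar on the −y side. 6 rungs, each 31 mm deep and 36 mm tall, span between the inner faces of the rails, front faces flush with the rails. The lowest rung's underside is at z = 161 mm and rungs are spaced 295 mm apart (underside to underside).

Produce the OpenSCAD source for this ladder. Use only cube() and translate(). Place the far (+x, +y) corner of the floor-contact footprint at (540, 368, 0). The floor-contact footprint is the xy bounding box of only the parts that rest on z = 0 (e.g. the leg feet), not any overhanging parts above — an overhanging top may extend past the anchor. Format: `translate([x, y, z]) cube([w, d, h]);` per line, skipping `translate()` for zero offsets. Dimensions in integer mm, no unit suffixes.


translate([195, 337, 0]) cube([37, 31, 1860]);
translate([503, 337, 0]) cube([37, 31, 1860]);
translate([232, 337, 161]) cube([271, 31, 36]);
translate([232, 337, 456]) cube([271, 31, 36]);
translate([232, 337, 751]) cube([271, 31, 36]);
translate([232, 337, 1046]) cube([271, 31, 36]);
translate([232, 337, 1341]) cube([271, 31, 36]);
translate([232, 337, 1636]) cube([271, 31, 36]);


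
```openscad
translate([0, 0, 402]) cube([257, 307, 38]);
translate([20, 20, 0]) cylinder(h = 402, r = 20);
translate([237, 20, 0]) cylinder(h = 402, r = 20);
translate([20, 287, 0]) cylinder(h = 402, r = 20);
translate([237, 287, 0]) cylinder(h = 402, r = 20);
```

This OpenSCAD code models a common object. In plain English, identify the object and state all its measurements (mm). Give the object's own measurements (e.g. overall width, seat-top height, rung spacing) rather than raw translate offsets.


A simple wooden stool: a rectangular seat 257 mm (x) by 307 mm (y), 38 mm thick, top face at z = 440 mm, on four round legs, each 40 mm in diameter. The legs rest on z = 0, each leg's axis is inset half a diameter from the nearest pair of seat edges (so the leg's bounding box is flush with the corner).


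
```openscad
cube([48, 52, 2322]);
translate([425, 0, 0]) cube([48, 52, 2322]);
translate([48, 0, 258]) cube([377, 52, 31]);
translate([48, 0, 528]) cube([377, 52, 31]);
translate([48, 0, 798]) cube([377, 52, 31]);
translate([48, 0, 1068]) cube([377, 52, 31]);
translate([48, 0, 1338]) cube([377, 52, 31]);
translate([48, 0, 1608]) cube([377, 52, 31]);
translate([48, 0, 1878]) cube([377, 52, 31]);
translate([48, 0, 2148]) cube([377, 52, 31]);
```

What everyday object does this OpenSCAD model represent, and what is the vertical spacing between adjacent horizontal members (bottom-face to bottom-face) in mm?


A ladder. The rung spacing is 270 mm.

Two tall 48×52 posts with 8 short bars between them — a ladder. Adjacent rungs sit at z = 258 and z = 528, so the spacing is 528 − 258 = 270 mm.


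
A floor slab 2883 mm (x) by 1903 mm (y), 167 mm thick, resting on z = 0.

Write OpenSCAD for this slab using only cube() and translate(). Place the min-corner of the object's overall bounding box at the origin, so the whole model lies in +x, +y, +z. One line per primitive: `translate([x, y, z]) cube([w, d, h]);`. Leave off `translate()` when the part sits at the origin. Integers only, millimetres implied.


cube([2883, 1903, 167]);


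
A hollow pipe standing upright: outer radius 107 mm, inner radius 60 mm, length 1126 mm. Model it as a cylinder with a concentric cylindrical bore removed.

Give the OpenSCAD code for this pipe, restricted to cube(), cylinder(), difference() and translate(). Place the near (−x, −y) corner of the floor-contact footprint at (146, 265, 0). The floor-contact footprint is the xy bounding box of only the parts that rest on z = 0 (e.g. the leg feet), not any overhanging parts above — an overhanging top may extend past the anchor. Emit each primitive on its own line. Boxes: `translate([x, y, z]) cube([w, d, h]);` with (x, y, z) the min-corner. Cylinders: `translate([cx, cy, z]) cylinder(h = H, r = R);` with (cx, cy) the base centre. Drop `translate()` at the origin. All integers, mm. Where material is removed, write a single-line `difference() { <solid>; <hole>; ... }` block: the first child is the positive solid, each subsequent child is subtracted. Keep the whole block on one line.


difference() { translate([253, 372, 0]) cylinder(h = 1126, r = 107); translate([253, 372, 0]) cylinder(h = 1126, r = 60); }
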